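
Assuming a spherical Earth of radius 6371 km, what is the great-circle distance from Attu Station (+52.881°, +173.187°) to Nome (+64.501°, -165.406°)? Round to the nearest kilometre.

1772 km

Δλ = -165.406 − 173.187 = -338.593°; wrapped into (−180°, 180°]: 21.407°.
Δφ = 64.501 − 52.881 = 11.620°.
a = sin²(Δφ/2) + cos φ₁ · cos φ₂ · sin²(Δλ/2) = 0.019209.
c = 2·atan2(√a, √(1−a)) = 0.27809 rad → d = 6371·c ≈ 1771.69 km.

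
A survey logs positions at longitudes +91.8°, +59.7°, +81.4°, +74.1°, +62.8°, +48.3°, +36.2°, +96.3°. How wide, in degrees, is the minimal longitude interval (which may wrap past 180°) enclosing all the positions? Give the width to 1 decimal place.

60.1°

Sort the longitudes: +36.2°, +48.3°, +59.7°, +62.8°, +74.1°, +81.4°, +91.8°, +96.3°.
Eastward gaps between consecutive values (wrapping around): 12.1°, 11.4°, 3.1°, 11.3°, 7.3°, 10.4°, 4.5°, 299.9°.
Largest gap = 299.9° ⇒ minimal covering band is its complement: 360° − 299.9° = 60.1°.
Band runs from +36.2° eastward to +96.3°.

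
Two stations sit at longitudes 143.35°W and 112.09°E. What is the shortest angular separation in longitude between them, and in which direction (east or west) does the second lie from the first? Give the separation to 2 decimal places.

104.56° west

Raw difference: 112.09 − -143.35 = 255.44°.
Normalise into (−180°, 180°]: 255.44° − 360° = -104.56°.
Negative ⇒ the second point lies to the west; separation 104.56°.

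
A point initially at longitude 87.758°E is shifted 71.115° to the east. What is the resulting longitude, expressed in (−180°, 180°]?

158.873°E

Start at +87.758°; shift +71.115° → +158.873°.
+158.873° already lies in (−180°, 180°].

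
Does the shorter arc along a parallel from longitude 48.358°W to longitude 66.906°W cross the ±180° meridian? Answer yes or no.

No

Signed shortest Δλ = ((-66.906 − -48.358 + 180) mod 360) − 180 = -18.548°.
Going west by 18.548° from -48.358° reaches -66.906° without touching 180°.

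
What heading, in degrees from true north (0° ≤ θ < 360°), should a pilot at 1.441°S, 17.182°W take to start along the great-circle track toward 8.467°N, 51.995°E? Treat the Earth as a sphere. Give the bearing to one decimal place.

Δλ = 51.995 − -17.182 = 69.177°.
θ = atan2( sin Δλ · cos φ₂ , cos φ₁ · sin φ₂ − sin φ₁ · cos φ₂ · cos Δλ )
  = atan2(0.92450, 0.15604) = 80.420° → normalised to [0°, 360°): 80.420°.

80.4°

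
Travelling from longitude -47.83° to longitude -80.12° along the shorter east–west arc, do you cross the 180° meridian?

Signed shortest Δλ = ((-80.12 − -47.83 + 180) mod 360) − 180 = -32.29°.
Going west by 32.29° from -47.83° reaches -80.12° without touching 180°.

No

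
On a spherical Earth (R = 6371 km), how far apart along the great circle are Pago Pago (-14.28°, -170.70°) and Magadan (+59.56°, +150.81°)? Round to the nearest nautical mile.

Δλ = 150.81 − -170.70 = 321.51°; wrapped into (−180°, 180°]: -38.49°.
Δφ = 59.56 − -14.28 = 73.84°.
a = sin²(Δφ/2) + cos φ₁ · cos φ₂ · sin²(Δλ/2) = 0.414181.
c = 2·atan2(√a, √(1−a)) = 1.39830 rad → d = 6371·c ≈ 8908.59 km ≈ 4810.26 nmi.

4810 nmi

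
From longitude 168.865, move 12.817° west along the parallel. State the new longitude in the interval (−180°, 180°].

+156.048°

Start at +168.865°; shift −12.817° → +156.048°.
+156.048° already lies in (−180°, 180°].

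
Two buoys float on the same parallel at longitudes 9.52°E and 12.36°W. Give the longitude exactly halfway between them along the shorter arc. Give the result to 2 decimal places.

Signed shortest Δλ from +9.52° to -12.36° is -21.88°.
Midpoint longitude = +9.52° + (-21.88°)/2 = +9.52° − 10.94° = -1.42°.

1.42°W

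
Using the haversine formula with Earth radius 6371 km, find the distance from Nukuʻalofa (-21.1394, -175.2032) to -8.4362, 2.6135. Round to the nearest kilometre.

Δλ = 2.6135 − -175.2032 = 177.8167°.
Δφ = -8.4362 − -21.1394 = 12.7032°.
a = sin²(Δφ/2) + cos φ₁ · cos φ₂ · sin²(Δλ/2) = 0.934518.
c = 2·atan2(√a, √(1−a)) = 2.62405 rad → d = 6371·c ≈ 16717.80 km.

16718 km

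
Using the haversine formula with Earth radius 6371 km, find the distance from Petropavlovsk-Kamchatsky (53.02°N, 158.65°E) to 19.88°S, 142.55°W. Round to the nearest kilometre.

Δλ = -142.55 − 158.65 = -301.20°; wrapped into (−180°, 180°]: 58.80°.
Δφ = -19.88 − 53.02 = -72.90°.
a = sin²(Δφ/2) + cos φ₁ · cos φ₂ · sin²(Δλ/2) = 0.489303.
c = 2·atan2(√a, √(1−a)) = 1.54940 rad → d = 6371·c ≈ 9871.23 km.

9871 km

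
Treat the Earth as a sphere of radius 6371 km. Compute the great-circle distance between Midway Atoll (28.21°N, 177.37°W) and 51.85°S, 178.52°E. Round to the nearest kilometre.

Δλ = 178.52 − -177.37 = 355.89°; wrapped into (−180°, 180°]: -4.11°.
Δφ = -51.85 − 28.21 = -80.06°.
a = sin²(Δφ/2) + cos φ₁ · cos φ₂ · sin²(Δλ/2) = 0.414392.
c = 2·atan2(√a, √(1−a)) = 1.39873 rad → d = 6371·c ≈ 8911.32 km.

8911 km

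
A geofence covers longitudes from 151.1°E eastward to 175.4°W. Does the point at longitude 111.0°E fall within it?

No

Band width going east from +151.1° to -175.4°: ((-175.4 − 151.1) mod 360) = 33.5°.
Offset of +111.0° east of the west edge: ((111.0 − 151.1) mod 360) = 319.9°.
319.9° > 33.5° ⇒ outside.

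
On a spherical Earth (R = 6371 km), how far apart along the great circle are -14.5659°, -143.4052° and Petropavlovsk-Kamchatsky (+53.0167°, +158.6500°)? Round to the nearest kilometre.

9317 km

Δλ = 158.6500 − -143.4052 = 302.0552°; wrapped into (−180°, 180°]: -57.9448°.
Δφ = 53.0167 − -14.5659 = 67.5826°.
a = sin²(Δφ/2) + cos φ₁ · cos φ₂ · sin²(Δλ/2) = 0.445938.
c = 2·atan2(√a, √(1−a)) = 1.46246 rad → d = 6371·c ≈ 9317.34 km.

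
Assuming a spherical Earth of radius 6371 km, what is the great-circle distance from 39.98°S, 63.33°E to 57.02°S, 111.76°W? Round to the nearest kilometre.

9219 km

Δλ = -111.76 − 63.33 = -175.09°.
Δφ = -57.02 − -39.98 = -17.04°.
a = sin²(Δφ/2) + cos φ₁ · cos φ₂ · sin²(Δλ/2) = 0.438300.
c = 2·atan2(√a, √(1−a)) = 1.44708 rad → d = 6371·c ≈ 9219.35 km.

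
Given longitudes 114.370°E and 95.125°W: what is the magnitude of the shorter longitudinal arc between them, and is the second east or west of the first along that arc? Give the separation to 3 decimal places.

Raw difference: -95.125 − 114.370 = -209.495°.
Normalise into (−180°, 180°]: -209.495° + 360° = 150.505°.
Positive ⇒ the second point lies to the east; separation 150.505°.

150.505° east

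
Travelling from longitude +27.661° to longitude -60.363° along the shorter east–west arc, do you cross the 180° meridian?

No

Signed shortest Δλ = ((-60.363 − 27.661 + 180) mod 360) − 180 = -88.024°.
Going west by 88.024° from +27.661° reaches -60.363° without touching 180°.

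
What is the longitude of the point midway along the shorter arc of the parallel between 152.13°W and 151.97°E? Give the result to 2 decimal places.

179.92°E

Signed shortest Δλ from -152.13° to +151.97° is -55.90°.
Midpoint longitude = -152.13° + (-55.90°)/2 = -152.13° − 27.95° = -180.08°.
Normalise into (−180°, 180°]: +179.92°.
(The naïve average (-152.13 + +151.97)/2 = -0.08° is on the wrong side of the globe.)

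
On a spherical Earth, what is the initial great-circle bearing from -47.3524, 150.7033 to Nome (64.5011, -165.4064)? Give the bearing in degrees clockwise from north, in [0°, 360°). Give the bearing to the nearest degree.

Δλ = -165.4064 − 150.7033 = -316.1097°; wrapped into (−180°, 180°]: 43.8903°.
θ = atan2( sin Δλ · cos φ₂ , cos φ₁ · sin φ₂ − sin φ₁ · cos φ₂ · cos Δλ )
  = atan2(0.29845, 0.83969) = 19.567° → normalised to [0°, 360°): 19.567°.

20°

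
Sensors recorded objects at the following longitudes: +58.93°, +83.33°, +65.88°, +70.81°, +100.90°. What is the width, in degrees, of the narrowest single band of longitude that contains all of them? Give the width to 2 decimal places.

41.97°

Sort the longitudes: +58.93°, +65.88°, +70.81°, +83.33°, +100.90°.
Eastward gaps between consecutive values (wrapping around): 6.95°, 4.93°, 12.52°, 17.57°, 318.03°.
Largest gap = 318.03° ⇒ minimal covering band is its complement: 360° − 318.03° = 41.97°.
Band runs from +58.93° eastward to +100.90°.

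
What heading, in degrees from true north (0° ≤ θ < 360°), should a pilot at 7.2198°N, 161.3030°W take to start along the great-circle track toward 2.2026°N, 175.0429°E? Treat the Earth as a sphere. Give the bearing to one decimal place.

259.1°

Δλ = 175.0429 − -161.3030 = 336.3459°; wrapped into (−180°, 180°]: -23.6541°.
θ = atan2( sin Δλ · cos φ₂ , cos φ₁ · sin φ₂ − sin φ₁ · cos φ₂ · cos Δλ )
  = atan2(-0.40092, -0.07690) = -100.859° → normalised to [0°, 360°): 259.141°.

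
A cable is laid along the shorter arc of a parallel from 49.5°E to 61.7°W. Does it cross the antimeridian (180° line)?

No

Signed shortest Δλ = ((-61.7 − 49.5 + 180) mod 360) − 180 = -111.2°.
Going west by 111.2° from +49.5° reaches -61.7° without touching 180°.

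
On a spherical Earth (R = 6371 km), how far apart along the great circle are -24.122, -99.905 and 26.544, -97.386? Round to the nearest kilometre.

Δλ = -97.386 − -99.905 = 2.519°.
Δφ = 26.544 − -24.122 = 50.666°.
a = sin²(Δφ/2) + cos φ₁ · cos φ₂ · sin²(Δλ/2) = 0.183474.
c = 2·atan2(√a, √(1−a)) = 0.88531 rad → d = 6371·c ≈ 5640.30 km.

5640 km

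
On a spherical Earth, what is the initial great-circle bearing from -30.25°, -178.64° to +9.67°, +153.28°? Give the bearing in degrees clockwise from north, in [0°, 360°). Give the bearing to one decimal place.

Δλ = 153.28 − -178.64 = 331.92°; wrapped into (−180°, 180°]: -28.08°.
θ = atan2( sin Δλ · cos φ₂ , cos φ₁ · sin φ₂ − sin φ₁ · cos φ₂ · cos Δλ )
  = atan2(-0.46402, 0.58326) = -38.504° → normalised to [0°, 360°): 321.496°.

321.5°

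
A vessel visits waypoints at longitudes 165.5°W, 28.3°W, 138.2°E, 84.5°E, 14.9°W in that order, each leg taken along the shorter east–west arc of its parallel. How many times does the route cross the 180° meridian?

Leg 1: -165.5° → -28.3°, shortest Δλ = 137.2° (east) — does not cross 180°.
Leg 2: -28.3° → +138.2°, shortest Δλ = 166.5° (east) — does not cross 180°.
Leg 3: +138.2° → +84.5°, shortest Δλ = -53.7° (west) — does not cross 180°.
Leg 4: +84.5° → -14.9°, shortest Δλ = -99.4° (west) — does not cross 180°.
Total crossings: 0.

0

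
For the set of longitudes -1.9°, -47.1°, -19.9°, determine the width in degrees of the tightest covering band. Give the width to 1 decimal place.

45.2°

Sort the longitudes: -47.1°, -19.9°, -1.9°.
Eastward gaps between consecutive values (wrapping around): 27.2°, 18.0°, 314.8°.
Largest gap = 314.8° ⇒ minimal covering band is its complement: 360° − 314.8° = 45.2°.
Band runs from -47.1° eastward to -1.9°.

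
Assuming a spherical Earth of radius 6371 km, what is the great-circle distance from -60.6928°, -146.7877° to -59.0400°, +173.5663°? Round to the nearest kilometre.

2187 km

Δλ = 173.5663 − -146.7877 = 320.3540°; wrapped into (−180°, 180°]: -39.6460°.
Δφ = -59.0400 − -60.6928 = 1.6528°.
a = sin²(Δφ/2) + cos φ₁ · cos φ₂ · sin²(Δλ/2) = 0.029166.
c = 2·atan2(√a, √(1−a)) = 0.34325 rad → d = 6371·c ≈ 2186.82 km.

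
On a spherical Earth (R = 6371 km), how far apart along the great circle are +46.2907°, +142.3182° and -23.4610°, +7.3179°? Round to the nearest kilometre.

Δλ = 7.3179 − 142.3182 = -135.0003°.
Δφ = -23.4610 − 46.2907 = -69.7517°.
a = sin²(Δφ/2) + cos φ₁ · cos φ₂ · sin²(Δλ/2) = 0.868003.
c = 2·atan2(√a, √(1−a)) = 2.39795 rad → d = 6371·c ≈ 15277.33 km.

15277 km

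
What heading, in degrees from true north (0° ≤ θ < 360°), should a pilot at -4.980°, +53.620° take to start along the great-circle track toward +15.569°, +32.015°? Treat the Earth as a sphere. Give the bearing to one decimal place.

Δλ = 32.015 − 53.620 = -21.605°.
θ = atan2( sin Δλ · cos φ₂ , cos φ₁ · sin φ₂ − sin φ₁ · cos φ₂ · cos Δλ )
  = atan2(-0.35470, 0.34513) = -45.783° → normalised to [0°, 360°): 314.217°.

314.2°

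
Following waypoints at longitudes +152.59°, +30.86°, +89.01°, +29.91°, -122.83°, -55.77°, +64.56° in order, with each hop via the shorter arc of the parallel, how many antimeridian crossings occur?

0

Leg 1: +152.59° → +30.86°, shortest Δλ = -121.73° (west) — does not cross 180°.
Leg 2: +30.86° → +89.01°, shortest Δλ = 58.15° (east) — does not cross 180°.
Leg 3: +89.01° → +29.91°, shortest Δλ = -59.1° (west) — does not cross 180°.
Leg 4: +29.91° → -122.83°, shortest Δλ = -152.74° (west) — does not cross 180°.
Leg 5: -122.83° → -55.77°, shortest Δλ = 67.06° (east) — does not cross 180°.
Leg 6: -55.77° → +64.56°, shortest Δλ = 120.33° (east) — does not cross 180°.
Total crossings: 0.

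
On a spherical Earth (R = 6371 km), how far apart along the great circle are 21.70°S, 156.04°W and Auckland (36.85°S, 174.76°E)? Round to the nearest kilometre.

3275 km

Δλ = 174.76 − -156.04 = 330.80°; wrapped into (−180°, 180°]: -29.20°.
Δφ = -36.85 − -21.70 = -15.15°.
a = sin²(Δφ/2) + cos φ₁ · cos φ₂ · sin²(Δλ/2) = 0.064619.
c = 2·atan2(√a, √(1−a)) = 0.51405 rad → d = 6371·c ≈ 3274.98 km.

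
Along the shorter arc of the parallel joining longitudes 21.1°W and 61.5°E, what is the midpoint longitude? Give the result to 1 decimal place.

20.2°E

Signed shortest Δλ from -21.1° to +61.5° is +82.6°.
Midpoint longitude = -21.1° + (+82.6°)/2 = -21.1° + 41.3° = +20.2°.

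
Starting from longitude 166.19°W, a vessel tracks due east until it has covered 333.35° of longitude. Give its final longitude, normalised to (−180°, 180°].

Start at -166.19°; shift +333.35° → +167.16°.
+167.16° already lies in (−180°, 180°].

167.16°E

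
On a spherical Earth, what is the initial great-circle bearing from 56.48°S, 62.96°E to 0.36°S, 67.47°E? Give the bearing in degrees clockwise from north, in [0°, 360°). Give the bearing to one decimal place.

5.4°

Δλ = 67.47 − 62.96 = 4.51°.
θ = atan2( sin Δλ · cos φ₂ , cos φ₁ · sin φ₂ − sin φ₁ · cos φ₂ · cos Δλ )
  = atan2(0.07863, 0.82763) = 5.427° → normalised to [0°, 360°): 5.427°.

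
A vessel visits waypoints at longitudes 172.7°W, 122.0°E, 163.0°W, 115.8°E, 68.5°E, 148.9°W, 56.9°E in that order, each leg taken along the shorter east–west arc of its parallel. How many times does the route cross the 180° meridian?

5

Leg 1: -172.7° → +122.0°, shortest Δλ = -65.3° (west) — crosses 180°.
Leg 2: +122.0° → -163.0°, shortest Δλ = 75.0° (east) — crosses 180°.
Leg 3: -163.0° → +115.8°, shortest Δλ = -81.2° (west) — crosses 180°.
Leg 4: +115.8° → +68.5°, shortest Δλ = -47.3° (west) — does not cross 180°.
Leg 5: +68.5° → -148.9°, shortest Δλ = 142.6° (east) — crosses 180°.
Leg 6: -148.9° → +56.9°, shortest Δλ = -154.2° (west) — crosses 180°.
Total crossings: 5.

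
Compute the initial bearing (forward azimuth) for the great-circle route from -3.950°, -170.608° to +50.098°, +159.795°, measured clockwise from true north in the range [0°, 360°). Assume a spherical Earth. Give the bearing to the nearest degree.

338°

Δλ = 159.795 − -170.608 = 330.403°; wrapped into (−180°, 180°]: -29.597°.
θ = atan2( sin Δλ · cos φ₂ , cos φ₁ · sin φ₂ − sin φ₁ · cos φ₂ · cos Δλ )
  = atan2(-0.31682, 0.80374) = -21.514° → normalised to [0°, 360°): 338.486°.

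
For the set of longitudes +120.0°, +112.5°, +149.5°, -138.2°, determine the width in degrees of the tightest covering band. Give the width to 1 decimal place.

109.3°

Sort the longitudes: -138.2°, +112.5°, +120.0°, +149.5°.
Eastward gaps between consecutive values (wrapping around): 250.7°, 7.5°, 29.5°, 72.3°.
Largest gap = 250.7° ⇒ minimal covering band is its complement: 360° − 250.7° = 109.3°.
Band runs from +112.5° eastward to -138.2°, crossing the antimeridian.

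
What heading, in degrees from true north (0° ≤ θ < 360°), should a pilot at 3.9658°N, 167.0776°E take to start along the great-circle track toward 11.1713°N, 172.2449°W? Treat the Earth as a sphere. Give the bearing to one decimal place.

Δλ = -172.2449 − 167.0776 = -339.3225°; wrapped into (−180°, 180°]: 20.6775°.
θ = atan2( sin Δλ · cos φ₂ , cos φ₁ · sin φ₂ − sin φ₁ · cos φ₂ · cos Δλ )
  = atan2(0.34642, 0.12980) = 69.459° → normalised to [0°, 360°): 69.459°.

69.5°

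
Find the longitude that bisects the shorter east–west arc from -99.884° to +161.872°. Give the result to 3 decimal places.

-149.006°

Signed shortest Δλ from -99.884° to +161.872° is -98.244°.
Midpoint longitude = -99.884° + (-98.244°)/2 = -99.884° − 49.122° = -149.006°.
(The naïve average (-99.884 + +161.872)/2 = 30.994° is on the wrong side of the globe.)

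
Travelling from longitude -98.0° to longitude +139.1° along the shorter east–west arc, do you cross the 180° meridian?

Yes

Naïve |139.1 − -98.0| = 237.1° > 180°, so the shorter arc goes the other way round — across 180°.
Signed shortest Δλ = ((139.1 − -98.0 + 180) mod 360) − 180 = -122.9°.
Going west by 122.9° from -98.0° passes through 180° before reaching +139.1°.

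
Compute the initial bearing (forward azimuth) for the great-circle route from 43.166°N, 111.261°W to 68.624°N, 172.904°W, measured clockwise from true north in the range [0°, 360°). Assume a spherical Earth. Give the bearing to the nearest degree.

330°

Δλ = -172.904 − -111.261 = -61.643°.
θ = atan2( sin Δλ · cos φ₂ , cos φ₁ · sin φ₂ − sin φ₁ · cos φ₂ · cos Δλ )
  = atan2(-0.32075, 0.56077) = -29.769° → normalised to [0°, 360°): 330.231°.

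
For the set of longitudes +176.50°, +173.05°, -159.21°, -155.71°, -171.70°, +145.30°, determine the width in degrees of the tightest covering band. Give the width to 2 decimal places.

Sort the longitudes: -171.70°, -159.21°, -155.71°, +145.30°, +173.05°, +176.50°.
Eastward gaps between consecutive values (wrapping around): 12.49°, 3.50°, 301.01°, 27.75°, 3.45°, 11.80°.
Largest gap = 301.01° ⇒ minimal covering band is its complement: 360° − 301.01° = 58.99°.
Band runs from +145.30° eastward to -155.71°, crossing the antimeridian.

58.99°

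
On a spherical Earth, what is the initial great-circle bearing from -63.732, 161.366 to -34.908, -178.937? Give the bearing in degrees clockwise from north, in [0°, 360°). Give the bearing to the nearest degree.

32°

Δλ = -178.937 − 161.366 = -340.303°; wrapped into (−180°, 180°]: 19.697°.
θ = atan2( sin Δλ · cos φ₂ , cos φ₁ · sin φ₂ − sin φ₁ · cos φ₂ · cos Δλ )
  = atan2(0.27640, 0.43909) = 32.190° → normalised to [0°, 360°): 32.190°.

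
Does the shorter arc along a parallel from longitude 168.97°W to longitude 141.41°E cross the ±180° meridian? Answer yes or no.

Yes

Naïve |141.41 − -168.97| = 310.38° > 180°, so the shorter arc goes the other way round — across 180°.
Signed shortest Δλ = ((141.41 − -168.97 + 180) mod 360) − 180 = -49.62°.
Going west by 49.62° from -168.97° passes through 180° before reaching +141.41°.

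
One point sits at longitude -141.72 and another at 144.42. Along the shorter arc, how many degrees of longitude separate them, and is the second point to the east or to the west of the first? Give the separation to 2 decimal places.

73.86° west

Raw difference: 144.42 − -141.72 = 286.14°.
Normalise into (−180°, 180°]: 286.14° − 360° = -73.86°.
Negative ⇒ the second point lies to the west; separation 73.86°.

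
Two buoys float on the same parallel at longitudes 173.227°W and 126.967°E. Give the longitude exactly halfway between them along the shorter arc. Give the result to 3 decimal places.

Signed shortest Δλ from -173.227° to +126.967° is -59.806°.
Midpoint longitude = -173.227° + (-59.806°)/2 = -173.227° − 29.903° = -203.130°.
Normalise into (−180°, 180°]: +156.870°.
(The naïve average (-173.227 + +126.967)/2 = -23.13° is on the wrong side of the globe.)

156.870°E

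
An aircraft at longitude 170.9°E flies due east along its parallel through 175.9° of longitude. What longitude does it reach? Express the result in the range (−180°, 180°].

Start at +170.9°; shift +175.9° → +346.8°.
+346.8° lies outside (−180°, 180°]; subtract 360° → -13.2°.

13.2°W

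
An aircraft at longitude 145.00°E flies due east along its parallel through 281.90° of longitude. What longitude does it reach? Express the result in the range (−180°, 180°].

66.90°E

Start at +145.00°; shift +281.90° → +426.90°.
+426.90° lies outside (−180°, 180°]; subtract 360° → +66.90°.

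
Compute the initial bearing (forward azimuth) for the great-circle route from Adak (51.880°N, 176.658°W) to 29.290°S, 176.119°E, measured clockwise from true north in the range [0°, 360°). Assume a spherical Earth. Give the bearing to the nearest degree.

186°

Δλ = 176.119 − -176.658 = 352.777°; wrapped into (−180°, 180°]: -7.223°.
θ = atan2( sin Δλ · cos φ₂ , cos φ₁ · sin φ₂ − sin φ₁ · cos φ₂ · cos Δλ )
  = atan2(-0.10966, -0.98270) = -173.633° → normalised to [0°, 360°): 186.367°.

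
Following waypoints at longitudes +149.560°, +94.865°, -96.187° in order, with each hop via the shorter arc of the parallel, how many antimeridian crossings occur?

Leg 1: +149.560° → +94.865°, shortest Δλ = -54.695° (west) — does not cross 180°.
Leg 2: +94.865° → -96.187°, shortest Δλ = 168.948° (east) — crosses 180°.
Total crossings: 1.

1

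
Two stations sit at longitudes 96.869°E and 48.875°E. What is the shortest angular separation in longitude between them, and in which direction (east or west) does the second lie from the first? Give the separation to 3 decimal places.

47.994° west

Raw difference: 48.875 − 96.869 = -47.994°.
Normalise into (−180°, 180°]: -47.994° stays -47.994°.
Negative ⇒ the second point lies to the west; separation 47.994°.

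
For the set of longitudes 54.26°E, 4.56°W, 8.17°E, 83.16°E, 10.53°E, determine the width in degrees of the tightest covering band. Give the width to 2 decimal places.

Sort the longitudes: -4.56°, +8.17°, +10.53°, +54.26°, +83.16°.
Eastward gaps between consecutive values (wrapping around): 12.73°, 2.36°, 43.73°, 28.90°, 272.28°.
Largest gap = 272.28° ⇒ minimal covering band is its complement: 360° − 272.28° = 87.72°.
Band runs from -4.56° eastward to +83.16°.

87.72°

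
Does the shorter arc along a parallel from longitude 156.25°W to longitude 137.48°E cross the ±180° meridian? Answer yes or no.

Yes

Naïve |137.48 − -156.25| = 293.73° > 180°, so the shorter arc goes the other way round — across 180°.
Signed shortest Δλ = ((137.48 − -156.25 + 180) mod 360) − 180 = -66.27°.
Going west by 66.27° from -156.25° passes through 180° before reaching +137.48°.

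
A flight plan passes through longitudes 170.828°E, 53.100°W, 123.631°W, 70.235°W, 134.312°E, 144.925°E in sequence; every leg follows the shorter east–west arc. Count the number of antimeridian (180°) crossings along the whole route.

2

Leg 1: +170.828° → -53.100°, shortest Δλ = 136.072° (east) — crosses 180°.
Leg 2: -53.100° → -123.631°, shortest Δλ = -70.531° (west) — does not cross 180°.
Leg 3: -123.631° → -70.235°, shortest Δλ = 53.396° (east) — does not cross 180°.
Leg 4: -70.235° → +134.312°, shortest Δλ = -155.453° (west) — crosses 180°.
Leg 5: +134.312° → +144.925°, shortest Δλ = 10.613° (east) — does not cross 180°.
Total crossings: 2.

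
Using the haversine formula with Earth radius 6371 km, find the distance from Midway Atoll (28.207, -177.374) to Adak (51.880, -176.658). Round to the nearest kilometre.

Δλ = -176.658 − -177.374 = 0.716°.
Δφ = 51.880 − 28.207 = 23.673°.
a = sin²(Δφ/2) + cos φ₁ · cos φ₂ · sin²(Δλ/2) = 0.042095.
c = 2·atan2(√a, √(1−a)) = 0.41328 rad → d = 6371·c ≈ 2632.99 km.

2633 km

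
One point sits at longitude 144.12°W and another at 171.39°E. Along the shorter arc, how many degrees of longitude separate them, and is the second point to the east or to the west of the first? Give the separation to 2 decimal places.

44.49° west

Raw difference: 171.39 − -144.12 = 315.51°.
Normalise into (−180°, 180°]: 315.51° − 360° = -44.49°.
Negative ⇒ the second point lies to the west; separation 44.49°.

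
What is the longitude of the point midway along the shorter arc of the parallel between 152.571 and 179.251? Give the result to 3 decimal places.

+165.911°

Signed shortest Δλ from +152.571° to +179.251° is +26.680°.
Midpoint longitude = +152.571° + (+26.680°)/2 = +152.571° + 13.340° = +165.911°.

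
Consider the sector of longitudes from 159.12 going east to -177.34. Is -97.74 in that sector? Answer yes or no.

Band width going east from +159.12° to -177.34°: ((-177.34 − 159.12) mod 360) = 23.54°.
Offset of -97.74° east of the west edge: ((-97.74 − 159.12) mod 360) = 103.14°.
103.14° > 23.54° ⇒ outside.

No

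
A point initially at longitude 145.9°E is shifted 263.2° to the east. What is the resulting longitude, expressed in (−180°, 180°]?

Start at +145.9°; shift +263.2° → +409.1°.
+409.1° lies outside (−180°, 180°]; subtract 360° → +49.1°.

49.1°E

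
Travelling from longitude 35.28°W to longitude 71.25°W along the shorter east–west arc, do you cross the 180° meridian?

No

Signed shortest Δλ = ((-71.25 − -35.28 + 180) mod 360) − 180 = -35.97°.
Going west by 35.97° from -35.28° reaches -71.25° without touching 180°.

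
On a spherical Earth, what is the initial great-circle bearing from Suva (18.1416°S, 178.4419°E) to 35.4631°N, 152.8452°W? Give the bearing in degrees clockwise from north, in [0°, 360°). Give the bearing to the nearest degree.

Δλ = -152.8452 − 178.4419 = -331.2871°; wrapped into (−180°, 180°]: 28.7129°.
θ = atan2( sin Δλ · cos φ₂ , cos φ₁ · sin φ₂ − sin φ₁ · cos φ₂ · cos Δλ )
  = atan2(0.39130, 0.77376) = 26.826° → normalised to [0°, 360°): 26.826°.

27°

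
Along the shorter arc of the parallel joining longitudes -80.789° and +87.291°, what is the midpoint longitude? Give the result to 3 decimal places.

Signed shortest Δλ from -80.789° to +87.291° is +168.080°.
Midpoint longitude = -80.789° + (+168.080°)/2 = -80.789° + 84.040° = +3.251°.

+3.251°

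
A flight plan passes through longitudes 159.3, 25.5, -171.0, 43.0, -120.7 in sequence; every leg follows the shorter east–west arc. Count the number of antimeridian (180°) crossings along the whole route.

Leg 1: +159.3° → +25.5°, shortest Δλ = -133.8° (west) — does not cross 180°.
Leg 2: +25.5° → -171.0°, shortest Δλ = 163.5° (east) — crosses 180°.
Leg 3: -171.0° → +43.0°, shortest Δλ = -146.0° (west) — crosses 180°.
Leg 4: +43.0° → -120.7°, shortest Δλ = -163.7° (west) — does not cross 180°.
Total crossings: 2.

2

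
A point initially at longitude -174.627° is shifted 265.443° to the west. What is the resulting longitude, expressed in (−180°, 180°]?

-80.070°

Start at -174.627°; shift −265.443° → -440.070°.
-440.070° lies outside (−180°, 180°]; add 360° → -80.070°.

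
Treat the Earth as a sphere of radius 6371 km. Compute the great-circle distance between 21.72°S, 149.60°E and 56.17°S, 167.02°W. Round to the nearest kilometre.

Δλ = -167.02 − 149.60 = -316.62°; wrapped into (−180°, 180°]: 43.38°.
Δφ = -56.17 − -21.72 = -34.45°.
a = sin²(Δφ/2) + cos φ₁ · cos φ₂ · sin²(Δλ/2) = 0.158336.
c = 2·atan2(√a, √(1−a)) = 0.81849 rad → d = 6371·c ≈ 5214.57 km.

5215 km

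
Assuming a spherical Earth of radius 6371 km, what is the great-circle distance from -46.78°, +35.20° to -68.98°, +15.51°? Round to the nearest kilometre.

2700 km

Δλ = 15.51 − 35.20 = -19.69°.
Δφ = -68.98 − -46.78 = -22.20°.
a = sin²(Δφ/2) + cos φ₁ · cos φ₂ · sin²(Δλ/2) = 0.044246.
c = 2·atan2(√a, √(1−a)) = 0.42386 rad → d = 6371·c ≈ 2700.41 km.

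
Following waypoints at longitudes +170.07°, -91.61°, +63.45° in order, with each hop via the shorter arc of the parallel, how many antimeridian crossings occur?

1

Leg 1: +170.07° → -91.61°, shortest Δλ = 98.32° (east) — crosses 180°.
Leg 2: -91.61° → +63.45°, shortest Δλ = 155.06° (east) — does not cross 180°.
Total crossings: 1.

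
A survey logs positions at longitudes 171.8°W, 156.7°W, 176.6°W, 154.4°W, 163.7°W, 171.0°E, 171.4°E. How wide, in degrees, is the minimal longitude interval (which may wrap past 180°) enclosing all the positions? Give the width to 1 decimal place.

Sort the longitudes: -176.6°, -171.8°, -163.7°, -156.7°, -154.4°, +171.0°, +171.4°.
Eastward gaps between consecutive values (wrapping around): 4.8°, 8.1°, 7.0°, 2.3°, 325.4°, 0.4°, 12.0°.
Largest gap = 325.4° ⇒ minimal covering band is its complement: 360° − 325.4° = 34.6°.
Band runs from +171.0° eastward to -154.4°, crossing the antimeridian.

34.6°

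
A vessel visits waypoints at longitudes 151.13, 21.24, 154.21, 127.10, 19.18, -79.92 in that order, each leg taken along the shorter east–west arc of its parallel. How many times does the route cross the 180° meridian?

0

Leg 1: +151.13° → +21.24°, shortest Δλ = -129.89° (west) — does not cross 180°.
Leg 2: +21.24° → +154.21°, shortest Δλ = 132.97° (east) — does not cross 180°.
Leg 3: +154.21° → +127.10°, shortest Δλ = -27.11° (west) — does not cross 180°.
Leg 4: +127.10° → +19.18°, shortest Δλ = -107.92° (west) — does not cross 180°.
Leg 5: +19.18° → -79.92°, shortest Δλ = -99.1° (west) — does not cross 180°.
Total crossings: 0.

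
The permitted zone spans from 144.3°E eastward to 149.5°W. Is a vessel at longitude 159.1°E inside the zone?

Band width going east from +144.3° to -149.5°: ((-149.5 − 144.3) mod 360) = 66.2°.
Offset of +159.1° east of the west edge: ((159.1 − 144.3) mod 360) = 14.8°.
14.8° ≤ 66.2° ⇒ inside.

Yes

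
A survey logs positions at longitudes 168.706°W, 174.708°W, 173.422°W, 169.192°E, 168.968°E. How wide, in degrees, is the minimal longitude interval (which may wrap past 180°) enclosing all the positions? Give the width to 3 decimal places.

Sort the longitudes: -174.708°, -173.422°, -168.706°, +168.968°, +169.192°.
Eastward gaps between consecutive values (wrapping around): 1.286°, 4.716°, 337.674°, 0.224°, 16.100°.
Largest gap = 337.674° ⇒ minimal covering band is its complement: 360° − 337.674° = 22.326°.
Band runs from +168.968° eastward to -168.706°, crossing the antimeridian.

22.326°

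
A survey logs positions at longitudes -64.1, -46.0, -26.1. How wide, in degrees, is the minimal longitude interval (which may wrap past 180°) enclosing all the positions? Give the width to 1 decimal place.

38.0°

Sort the longitudes: -64.1°, -46.0°, -26.1°.
Eastward gaps between consecutive values (wrapping around): 18.1°, 19.9°, 322.0°.
Largest gap = 322.0° ⇒ minimal covering band is its complement: 360° − 322.0° = 38.0°.
Band runs from -64.1° eastward to -26.1°.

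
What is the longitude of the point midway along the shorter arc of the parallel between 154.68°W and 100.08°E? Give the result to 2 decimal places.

152.70°E

Signed shortest Δλ from -154.68° to +100.08° is -105.24°.
Midpoint longitude = -154.68° + (-105.24°)/2 = -154.68° − 52.62° = -207.30°.
Normalise into (−180°, 180°]: +152.70°.
(The naïve average (-154.68 + +100.08)/2 = -27.3° is on the wrong side of the globe.)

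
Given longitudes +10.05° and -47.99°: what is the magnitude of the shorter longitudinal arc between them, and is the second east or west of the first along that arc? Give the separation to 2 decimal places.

58.04° west

Raw difference: -47.99 − 10.05 = -58.04°.
Normalise into (−180°, 180°]: -58.04° stays -58.04°.
Negative ⇒ the second point lies to the west; separation 58.04°.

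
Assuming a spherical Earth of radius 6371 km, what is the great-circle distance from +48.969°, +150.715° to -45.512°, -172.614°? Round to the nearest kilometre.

11091 km

Δλ = -172.614 − 150.715 = -323.329°; wrapped into (−180°, 180°]: 36.671°.
Δφ = -45.512 − 48.969 = -94.481°.
a = sin²(Δφ/2) + cos φ₁ · cos φ₂ · sin²(Δλ/2) = 0.584589.
c = 2·atan2(√a, √(1−a)) = 1.74079 rad → d = 6371·c ≈ 11090.58 km.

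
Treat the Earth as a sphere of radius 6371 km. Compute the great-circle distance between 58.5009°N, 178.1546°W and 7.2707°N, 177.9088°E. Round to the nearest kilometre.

Δλ = 177.9088 − -178.1546 = 356.0634°; wrapped into (−180°, 180°]: -3.9366°.
Δφ = 7.2707 − 58.5009 = -51.2302°.
a = sin²(Δφ/2) + cos φ₁ · cos φ₂ · sin²(Δλ/2) = 0.187515.
c = 2·atan2(√a, √(1−a)) = 0.89570 rad → d = 6371·c ≈ 5706.52 km.

5707 km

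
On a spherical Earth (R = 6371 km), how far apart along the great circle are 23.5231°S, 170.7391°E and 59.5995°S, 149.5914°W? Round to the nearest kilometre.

Δλ = -149.5914 − 170.7391 = -320.3305°; wrapped into (−180°, 180°]: 39.6695°.
Δφ = -59.5995 − -23.5231 = -36.0764°.
a = sin²(Δφ/2) + cos φ₁ · cos φ₂ · sin²(Δλ/2) = 0.149303.
c = 2·atan2(√a, √(1−a)) = 0.79344 rad → d = 6371·c ≈ 5055.04 km.

5055 km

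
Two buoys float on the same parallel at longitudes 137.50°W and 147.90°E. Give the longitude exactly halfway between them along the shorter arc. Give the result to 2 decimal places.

Signed shortest Δλ from -137.50° to +147.90° is -74.60°.
Midpoint longitude = -137.50° + (-74.60°)/2 = -137.50° − 37.30° = -174.80°.
(The naïve average (-137.50 + +147.90)/2 = 5.2° is on the wrong side of the globe.)

174.80°W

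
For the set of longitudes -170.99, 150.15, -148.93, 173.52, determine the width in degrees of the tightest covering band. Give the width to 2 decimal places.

Sort the longitudes: -170.99°, -148.93°, +150.15°, +173.52°.
Eastward gaps between consecutive values (wrapping around): 22.06°, 299.08°, 23.37°, 15.49°.
Largest gap = 299.08° ⇒ minimal covering band is its complement: 360° − 299.08° = 60.92°.
Band runs from +150.15° eastward to -148.93°, crossing the antimeridian.

60.92°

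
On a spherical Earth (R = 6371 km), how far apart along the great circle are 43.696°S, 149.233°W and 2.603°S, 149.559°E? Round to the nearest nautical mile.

Δλ = 149.559 − -149.233 = 298.792°; wrapped into (−180°, 180°]: -61.208°.
Δφ = -2.603 − -43.696 = 41.093°.
a = sin²(Δφ/2) + cos φ₁ · cos φ₂ · sin²(Δλ/2) = 0.310379.
c = 2·atan2(√a, √(1−a)) = 1.18182 rad → d = 6371·c ≈ 7529.37 km ≈ 4065.54 nmi.

4066 nmi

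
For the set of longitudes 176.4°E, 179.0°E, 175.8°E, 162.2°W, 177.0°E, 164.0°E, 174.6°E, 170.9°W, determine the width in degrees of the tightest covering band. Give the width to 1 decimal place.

33.8°

Sort the longitudes: -170.9°, -162.2°, +164.0°, +174.6°, +175.8°, +176.4°, +177.0°, +179.0°.
Eastward gaps between consecutive values (wrapping around): 8.7°, 326.2°, 10.6°, 1.2°, 0.6°, 0.6°, 2.0°, 10.1°.
Largest gap = 326.2° ⇒ minimal covering band is its complement: 360° − 326.2° = 33.8°.
Band runs from +164.0° eastward to -162.2°, crossing the antimeridian.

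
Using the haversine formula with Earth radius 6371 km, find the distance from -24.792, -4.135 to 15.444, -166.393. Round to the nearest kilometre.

17894 km

Δλ = -166.393 − -4.135 = -162.258°.
Δφ = 15.444 − -24.792 = 40.236°.
a = sin²(Δφ/2) + cos φ₁ · cos φ₂ · sin²(Δλ/2) = 0.972550.
c = 2·atan2(√a, √(1−a)) = 2.80870 rad → d = 6371·c ≈ 17894.23 km.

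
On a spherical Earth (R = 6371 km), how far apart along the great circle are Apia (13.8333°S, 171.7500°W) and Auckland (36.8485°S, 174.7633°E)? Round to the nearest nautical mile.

1560 nmi

Δλ = 174.7633 − -171.7500 = 346.5133°; wrapped into (−180°, 180°]: -13.4867°.
Δφ = -36.8485 − -13.8333 = -23.0152°.
a = sin²(Δφ/2) + cos φ₁ · cos φ₂ · sin²(Δλ/2) = 0.050513.
c = 2·atan2(√a, √(1−a)) = 0.45337 rad → d = 6371·c ≈ 2888.45 km ≈ 1559.64 nmi.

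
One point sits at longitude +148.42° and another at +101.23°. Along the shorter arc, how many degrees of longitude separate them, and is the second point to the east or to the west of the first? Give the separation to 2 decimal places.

Raw difference: 101.23 − 148.42 = -47.19°.
Normalise into (−180°, 180°]: -47.19° stays -47.19°.
Negative ⇒ the second point lies to the west; separation 47.19°.

47.19° west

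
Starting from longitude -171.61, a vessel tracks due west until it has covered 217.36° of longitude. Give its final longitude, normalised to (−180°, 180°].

Start at -171.61°; shift −217.36° → -388.97°.
-388.97° lies outside (−180°, 180°]; add 360° → -28.97°.

-28.97°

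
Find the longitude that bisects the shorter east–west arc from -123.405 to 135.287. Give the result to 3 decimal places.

-174.059°

Signed shortest Δλ from -123.405° to +135.287° is -101.308°.
Midpoint longitude = -123.405° + (-101.308°)/2 = -123.405° − 50.654° = -174.059°.
(The naïve average (-123.405 + +135.287)/2 = 5.941° is on the wrong side of the globe.)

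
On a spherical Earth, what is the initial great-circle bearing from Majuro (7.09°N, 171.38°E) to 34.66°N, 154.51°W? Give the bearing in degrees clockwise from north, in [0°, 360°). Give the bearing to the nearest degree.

44°

Δλ = -154.51 − 171.38 = -325.89°; wrapped into (−180°, 180°]: 34.11°.
θ = atan2( sin Δλ · cos φ₂ , cos φ₁ · sin φ₂ − sin φ₁ · cos φ₂ · cos Δλ )
  = atan2(0.46127, 0.48030) = 43.842° → normalised to [0°, 360°): 43.842°.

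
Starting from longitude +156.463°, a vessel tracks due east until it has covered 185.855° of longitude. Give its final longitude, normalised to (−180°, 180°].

Start at +156.463°; shift +185.855° → +342.318°.
+342.318° lies outside (−180°, 180°]; subtract 360° → -17.682°.

-17.682°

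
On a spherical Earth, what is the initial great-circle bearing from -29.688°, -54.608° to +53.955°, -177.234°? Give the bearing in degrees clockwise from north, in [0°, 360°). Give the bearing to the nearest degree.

318°

Δλ = -177.234 − -54.608 = -122.626°.
θ = atan2( sin Δλ · cos φ₂ , cos φ₁ · sin φ₂ − sin φ₁ · cos φ₂ · cos Δλ )
  = atan2(-0.49557, 0.54529) = -42.265° → normalised to [0°, 360°): 317.735°.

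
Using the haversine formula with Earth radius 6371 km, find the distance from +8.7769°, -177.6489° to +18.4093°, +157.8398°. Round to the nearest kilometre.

Δλ = 157.8398 − -177.6489 = 335.4887°; wrapped into (−180°, 180°]: -24.5113°.
Δφ = 18.4093 − 8.7769 = 9.6324°.
a = sin²(Δφ/2) + cos φ₁ · cos φ₂ · sin²(Δλ/2) = 0.049303.
c = 2·atan2(√a, √(1−a)) = 0.44782 rad → d = 6371·c ≈ 2853.05 km.

2853 km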